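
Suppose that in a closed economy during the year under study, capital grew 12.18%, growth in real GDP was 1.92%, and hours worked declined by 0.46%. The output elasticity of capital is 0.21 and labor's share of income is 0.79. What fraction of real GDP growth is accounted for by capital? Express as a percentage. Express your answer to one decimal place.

Capital contributed 0.21 × 12.18 = 2.5578 pp.
Share of growth = 2.5578 / 1.92 × 100 = 133.219%.

133.2%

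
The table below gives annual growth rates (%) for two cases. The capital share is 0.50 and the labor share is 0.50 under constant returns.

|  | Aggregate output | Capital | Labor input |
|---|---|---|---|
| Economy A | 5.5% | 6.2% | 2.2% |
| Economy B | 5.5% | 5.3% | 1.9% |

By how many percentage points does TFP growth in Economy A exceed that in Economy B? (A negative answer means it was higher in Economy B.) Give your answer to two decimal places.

-0.60 percentage points

Labor's share = 1 − 0.5 = 0.5.
Economy A: TFP = 5.5 − 3.1 − 1.1 = 1.3%.
Economy B: TFP = 5.5 − 2.65 − 0.95 = 1.9%.
Difference = 1.3 − (1.9) = -0.6 pp.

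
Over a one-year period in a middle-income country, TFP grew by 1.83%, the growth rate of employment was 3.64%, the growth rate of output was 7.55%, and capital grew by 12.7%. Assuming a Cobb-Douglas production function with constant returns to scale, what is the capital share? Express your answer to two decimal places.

The capital share is 0.23.

gY = gA + α·gK + (1−α)·gL, so gY − gA − gL = α(gK − gL).
7.55 − 1.83 − 3.64 = α × (12.7 − 3.64).
2.08 = 9.06 α, so α = 0.2296.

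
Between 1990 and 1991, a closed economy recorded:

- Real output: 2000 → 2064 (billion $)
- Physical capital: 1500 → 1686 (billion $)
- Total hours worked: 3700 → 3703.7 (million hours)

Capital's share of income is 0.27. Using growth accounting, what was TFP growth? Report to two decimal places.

Real output growth = (2064 − 2000) / 2000 = 3.2%.
Physical capital growth = (1686 − 1500) / 1500 = 12.4%.
Total hours worked growth = (3703.7 − 3700) / 3700 = 0.1%.
Labor's share = 1 − 0.27 = 0.73.
Physical capital: 0.27 × 12.4 = 3.348 pp.
Total hours worked: 0.73 × 0.1 = 0.073 pp.
TFP growth = 3.2 − 3.421 = -0.221%.

-0.22%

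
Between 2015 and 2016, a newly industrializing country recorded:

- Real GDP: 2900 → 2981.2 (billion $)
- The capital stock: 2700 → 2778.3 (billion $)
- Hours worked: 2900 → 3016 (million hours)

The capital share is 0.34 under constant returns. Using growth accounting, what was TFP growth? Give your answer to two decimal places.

Real GDP growth = (2981.2 − 2900) / 2900 = 2.8%.
The capital stock growth = (2778.3 − 2700) / 2700 = 2.9%.
Hours worked growth = (3016 − 2900) / 2900 = 4%.
Labor's share = 1 − 0.34 = 0.66.
The capital stock: 0.34 × 2.9 = 0.986 pp.
Hours worked: 0.66 × 4 = 2.64 pp.
TFP growth = 2.8 − 3.626 = -0.826%.

-0.83%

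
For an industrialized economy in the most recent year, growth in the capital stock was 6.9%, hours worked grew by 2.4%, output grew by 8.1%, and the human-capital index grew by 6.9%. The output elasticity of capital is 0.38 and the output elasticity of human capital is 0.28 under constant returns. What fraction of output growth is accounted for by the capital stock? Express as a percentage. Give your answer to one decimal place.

The capital stock contributed 0.38 × 6.9 = 2.622 pp.
Share of growth = 2.622 / 8.1 × 100 = 32.37%.

32.4%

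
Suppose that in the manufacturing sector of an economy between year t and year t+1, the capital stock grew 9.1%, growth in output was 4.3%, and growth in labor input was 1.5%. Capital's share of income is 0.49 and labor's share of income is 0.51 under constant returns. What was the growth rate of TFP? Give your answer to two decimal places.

Labor's share = 1 − 0.49 = 0.51.
The capital stock: 0.49 × 9.1 = 4.459 pp.
Labor input: 0.51 × 1.5 = 0.765 pp.
TFP growth = 4.3 − 5.224 = -0.924%.

-0.92%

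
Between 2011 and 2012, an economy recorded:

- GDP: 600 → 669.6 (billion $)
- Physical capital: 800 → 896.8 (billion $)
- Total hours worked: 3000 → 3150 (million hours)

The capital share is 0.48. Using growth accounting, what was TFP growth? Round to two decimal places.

GDP growth = (669.6 − 600) / 600 = 11.6%.
Physical capital growth = (896.8 − 800) / 800 = 12.1%.
Total hours worked growth = (3150 − 3000) / 3000 = 5%.
Labor's share = 1 − 0.48 = 0.52.
Physical capital: 0.48 × 12.1 = 5.808 pp.
Total hours worked: 0.52 × 5 = 2.6 pp.
TFP growth = 11.6 − 8.408 = 3.192%.

3.19%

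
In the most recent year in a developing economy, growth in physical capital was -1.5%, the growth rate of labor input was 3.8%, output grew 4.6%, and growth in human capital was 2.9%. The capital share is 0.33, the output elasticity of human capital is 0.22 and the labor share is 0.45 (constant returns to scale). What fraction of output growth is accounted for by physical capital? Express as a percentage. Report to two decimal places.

Physical capital contributed 0.33 × (-1.5) = -0.495 pp.
Share of growth = -0.495 / 4.6 × 100 = -10.7609%.

-10.76%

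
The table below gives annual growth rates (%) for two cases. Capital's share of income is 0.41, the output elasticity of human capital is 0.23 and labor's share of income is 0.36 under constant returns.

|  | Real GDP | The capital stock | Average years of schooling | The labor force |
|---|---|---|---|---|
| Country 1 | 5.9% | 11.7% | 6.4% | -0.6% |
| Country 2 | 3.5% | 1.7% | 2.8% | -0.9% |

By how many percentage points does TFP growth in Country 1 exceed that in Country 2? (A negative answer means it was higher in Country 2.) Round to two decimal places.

Labor's share = 1 − 0.41 − 0.23 = 0.36.
Country 1: TFP = 5.9 − 4.797 − 1.472 + 0.216 = -0.153%.
Country 2: TFP = 3.5 − 0.697 − 0.644 + 0.324 = 2.483%.
Difference = -0.153 − (2.483) = -2.636 pp.

-2.64 percentage points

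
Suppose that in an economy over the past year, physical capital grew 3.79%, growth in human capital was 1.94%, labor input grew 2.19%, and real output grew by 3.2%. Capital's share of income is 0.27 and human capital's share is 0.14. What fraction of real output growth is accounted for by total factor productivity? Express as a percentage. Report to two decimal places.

Total factor productivity accounted for 19.16% of growth.

Labor's share = 1 − 0.27 − 0.14 = 0.59.
Physical capital: 0.27 × 3.79 = 1.0233 pp.
Human capital: 0.14 × 1.94 = 0.2716 pp.
Labor input: 0.59 × 2.19 = 1.2921 pp.
TFP growth = 3.2 − 2.587 = 0.613%.
TFP share of growth = 0.613 / 3.2 × 100 = 19.1563%.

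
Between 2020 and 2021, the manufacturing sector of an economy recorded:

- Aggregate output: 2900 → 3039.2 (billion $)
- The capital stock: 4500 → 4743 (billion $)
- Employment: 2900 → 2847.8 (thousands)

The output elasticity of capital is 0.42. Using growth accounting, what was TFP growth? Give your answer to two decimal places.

TFP grew 3.58%.

Aggregate output growth = (3039.2 − 2900) / 2900 = 4.8%.
The capital stock growth = (4743 − 4500) / 4500 = 5.4%.
Employment growth = (2847.8 − 2900) / 2900 = -1.8%.
Labor's share = 1 − 0.42 = 0.58.
The capital stock: 0.42 × 5.4 = 2.268 pp.
Employment: 0.58 × (-1.8) = -1.044 pp.
TFP growth = 4.8 − 1.224 = 3.576%.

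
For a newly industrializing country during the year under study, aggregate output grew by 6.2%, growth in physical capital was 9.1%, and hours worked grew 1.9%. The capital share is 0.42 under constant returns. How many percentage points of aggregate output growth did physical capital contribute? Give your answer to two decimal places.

Contribution = share × growth = 0.42 × 9.1 = 3.822 pp.

3.82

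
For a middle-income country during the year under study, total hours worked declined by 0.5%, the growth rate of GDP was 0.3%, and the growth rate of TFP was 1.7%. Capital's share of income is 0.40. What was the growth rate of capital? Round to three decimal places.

Labor's share = 1 − 0.4 = 0.6.
gY = gA + 0.6×(-0.5) + 0.4×g.
0.4×g = 0.3 − 1.7 + 0.3 = -1.1.
g = -1.1 / 0.4 = -2.75%.

-2.750%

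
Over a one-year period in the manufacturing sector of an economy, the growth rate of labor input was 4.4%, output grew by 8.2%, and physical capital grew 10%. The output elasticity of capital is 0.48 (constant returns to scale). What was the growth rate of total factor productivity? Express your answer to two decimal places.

1.11%

Labor's share = 1 − 0.48 = 0.52.
Physical capital: 0.48 × 10 = 4.8 pp.
Labor input: 0.52 × 4.4 = 2.288 pp.
TFP growth = 8.2 − 7.088 = 1.112%.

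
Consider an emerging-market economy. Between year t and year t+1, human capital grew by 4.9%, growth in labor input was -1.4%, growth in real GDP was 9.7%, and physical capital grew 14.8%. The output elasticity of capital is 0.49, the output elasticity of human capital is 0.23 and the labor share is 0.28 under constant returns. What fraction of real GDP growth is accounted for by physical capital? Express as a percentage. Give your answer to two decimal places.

74.76%

Physical capital contributed 0.49 × 14.8 = 7.252 pp.
Share of growth = 7.252 / 9.7 × 100 = 74.7629%.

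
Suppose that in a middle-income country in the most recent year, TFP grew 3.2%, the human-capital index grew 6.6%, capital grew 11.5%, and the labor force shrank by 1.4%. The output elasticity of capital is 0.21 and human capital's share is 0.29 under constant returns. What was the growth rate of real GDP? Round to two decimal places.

Labor's share = 1 − 0.21 − 0.29 = 0.5.
Capital: 0.21 × 11.5 = 2.415 pp.
The human-capital index: 0.29 × 6.6 = 1.914 pp.
The labor force: 0.5 × (-1.4) = -0.7 pp.
Output growth = 3.2 + 3.629 = 6.829%.

6.83%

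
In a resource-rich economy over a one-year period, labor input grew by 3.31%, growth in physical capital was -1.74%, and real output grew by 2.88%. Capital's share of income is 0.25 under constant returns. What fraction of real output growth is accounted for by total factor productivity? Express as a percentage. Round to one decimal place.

28.9%

Labor's share = 1 − 0.25 = 0.75.
Physical capital: 0.25 × (-1.74) = -0.435 pp.
Labor input: 0.75 × 3.31 = 2.4825 pp.
TFP growth = 2.88 − 2.0475 = 0.8325%.
TFP share of growth = 0.8325 / 2.88 × 100 = 28.906%.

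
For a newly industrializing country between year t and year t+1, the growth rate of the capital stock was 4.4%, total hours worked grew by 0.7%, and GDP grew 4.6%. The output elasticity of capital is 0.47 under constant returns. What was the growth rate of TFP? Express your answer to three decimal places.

Labor's share = 1 − 0.47 = 0.53.
The capital stock: 0.47 × 4.4 = 2.068 pp.
Total hours worked: 0.53 × 0.7 = 0.371 pp.
TFP growth = 4.6 − 2.439 = 2.161%.

TFP grew 2.161%.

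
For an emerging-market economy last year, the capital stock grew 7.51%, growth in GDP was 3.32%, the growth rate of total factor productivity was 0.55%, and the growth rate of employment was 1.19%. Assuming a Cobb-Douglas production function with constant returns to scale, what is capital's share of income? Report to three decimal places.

0.250

gY = gA + α·gK + (1−α)·gL, so gY − gA − gL = α(gK − gL).
3.32 − 0.55 − 1.19 = α × (7.51 − 1.19).
1.58 = 6.32 α, so α = 0.25.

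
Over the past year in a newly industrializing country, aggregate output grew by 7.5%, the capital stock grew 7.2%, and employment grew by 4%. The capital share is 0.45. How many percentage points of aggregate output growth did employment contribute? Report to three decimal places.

Labor's share = 1 − 0.45 = 0.55.
Contribution = share × growth = 0.55 × 4 = 2.2 pp.

2.200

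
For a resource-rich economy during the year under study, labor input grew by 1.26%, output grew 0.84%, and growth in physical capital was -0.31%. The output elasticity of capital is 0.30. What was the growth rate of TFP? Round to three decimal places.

TFP grew 0.051%.

Labor's share = 1 − 0.3 = 0.7.
Physical capital: 0.3 × (-0.31) = -0.093 pp.
Labor input: 0.7 × 1.26 = 0.882 pp.
TFP growth = 0.84 − 0.789 = 0.051%.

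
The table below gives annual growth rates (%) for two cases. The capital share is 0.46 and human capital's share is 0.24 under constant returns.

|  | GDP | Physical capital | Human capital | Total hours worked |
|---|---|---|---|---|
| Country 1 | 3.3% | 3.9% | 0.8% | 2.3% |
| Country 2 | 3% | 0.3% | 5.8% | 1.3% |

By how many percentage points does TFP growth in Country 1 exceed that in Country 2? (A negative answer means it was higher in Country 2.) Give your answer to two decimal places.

-0.46 percentage points

Labor's share = 1 − 0.46 − 0.24 = 0.3.
Country 1: TFP = 3.3 − 1.794 − 0.192 − 0.69 = 0.624%.
Country 2: TFP = 3 − 0.138 − 1.392 − 0.39 = 1.08%.
Difference = 0.624 − (1.08) = -0.456 pp.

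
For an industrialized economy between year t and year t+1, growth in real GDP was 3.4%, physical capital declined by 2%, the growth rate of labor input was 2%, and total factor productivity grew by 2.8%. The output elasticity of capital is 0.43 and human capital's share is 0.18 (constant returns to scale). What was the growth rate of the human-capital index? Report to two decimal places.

The human-capital index grew 3.78%.

Labor's share = 1 − 0.43 − 0.18 = 0.39.
gY = gA + 0.43×(-2) + 0.39×2 + 0.18×g.
0.18×g = 3.4 − 2.8 + 0.08 = 0.68.
g = 0.68 / 0.18 = 3.7778%.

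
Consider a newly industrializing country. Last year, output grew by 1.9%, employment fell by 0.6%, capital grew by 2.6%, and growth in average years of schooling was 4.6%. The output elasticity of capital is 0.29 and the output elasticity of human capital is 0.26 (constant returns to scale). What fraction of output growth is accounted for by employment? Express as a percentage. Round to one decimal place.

Labor's share = 1 − 0.29 − 0.26 = 0.45.
Employment contributed 0.45 × (-0.6) = -0.27 pp.
Share of growth = -0.27 / 1.9 × 100 = -14.211%.

-14.2%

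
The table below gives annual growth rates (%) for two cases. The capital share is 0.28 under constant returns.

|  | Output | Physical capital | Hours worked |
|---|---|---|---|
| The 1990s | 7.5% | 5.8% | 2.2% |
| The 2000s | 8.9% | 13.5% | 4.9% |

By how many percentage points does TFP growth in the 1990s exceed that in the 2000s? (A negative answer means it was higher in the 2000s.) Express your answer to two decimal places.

Labor's share = 1 − 0.28 = 0.72.
The 1990s: TFP = 7.5 − 1.624 − 1.584 = 4.292%.
The 2000s: TFP = 8.9 − 3.78 − 3.528 = 1.592%.
Difference = 4.292 − (1.592) = 2.7 pp.

2.70 percentage points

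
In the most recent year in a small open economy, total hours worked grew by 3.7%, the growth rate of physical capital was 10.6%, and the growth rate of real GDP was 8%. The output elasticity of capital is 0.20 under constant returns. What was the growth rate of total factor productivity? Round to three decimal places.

Labor's share = 1 − 0.2 = 0.8.
Physical capital: 0.2 × 10.6 = 2.12 pp.
Total hours worked: 0.8 × 3.7 = 2.96 pp.
TFP growth = 8 − 5.08 = 2.92%.

Total factor productivity grew 2.920%.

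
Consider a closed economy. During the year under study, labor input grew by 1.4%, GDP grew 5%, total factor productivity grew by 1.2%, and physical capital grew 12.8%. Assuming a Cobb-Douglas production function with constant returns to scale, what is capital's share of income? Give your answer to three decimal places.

0.211

gY = gA + α·gK + (1−α)·gL, so gY − gA − gL = α(gK − gL).
5 − 1.2 − 1.4 = α × (12.8 − 1.4).
2.4 = 11.4 α, so α = 0.21053.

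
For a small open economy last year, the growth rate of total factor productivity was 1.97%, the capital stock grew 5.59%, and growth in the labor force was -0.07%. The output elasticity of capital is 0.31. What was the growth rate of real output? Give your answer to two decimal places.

Labor's share = 1 − 0.31 = 0.69.
The capital stock: 0.31 × 5.59 = 1.7329 pp.
The labor force: 0.69 × (-0.07) = -0.0483 pp.
Output growth = 1.97 + 1.6846 = 3.6546%.

3.65%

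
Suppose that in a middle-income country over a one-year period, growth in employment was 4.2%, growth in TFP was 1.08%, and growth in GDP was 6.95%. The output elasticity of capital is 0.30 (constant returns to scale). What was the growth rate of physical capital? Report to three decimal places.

9.767%

Labor's share = 1 − 0.3 = 0.7.
gY = gA + 0.7×4.2 + 0.3×g.
0.3×g = 6.95 − 1.08 − 2.94 = 2.93.
g = 2.93 / 0.3 = 9.76667%.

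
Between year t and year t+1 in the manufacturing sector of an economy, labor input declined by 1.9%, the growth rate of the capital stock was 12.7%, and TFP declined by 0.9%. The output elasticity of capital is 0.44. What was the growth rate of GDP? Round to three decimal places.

3.624%

Labor's share = 1 − 0.44 = 0.56.
The capital stock: 0.44 × 12.7 = 5.588 pp.
Labor input: 0.56 × (-1.9) = -1.064 pp.
Output growth = -0.9 + 4.524 = 3.624%.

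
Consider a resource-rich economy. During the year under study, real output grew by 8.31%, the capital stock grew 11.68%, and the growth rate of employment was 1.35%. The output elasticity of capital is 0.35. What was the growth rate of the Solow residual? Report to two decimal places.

The Solow residual growth was 3.34%.

Labor's share = 1 − 0.35 = 0.65.
The capital stock: 0.35 × 11.68 = 4.088 pp.
Employment: 0.65 × 1.35 = 0.8775 pp.
TFP growth = 8.31 − 4.9655 = 3.3445%.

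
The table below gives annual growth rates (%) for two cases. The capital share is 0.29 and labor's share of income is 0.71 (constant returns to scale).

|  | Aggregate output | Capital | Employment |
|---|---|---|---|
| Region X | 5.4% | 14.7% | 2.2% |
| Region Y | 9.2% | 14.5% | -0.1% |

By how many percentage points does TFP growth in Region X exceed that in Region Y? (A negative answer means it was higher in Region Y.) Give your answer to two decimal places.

Labor's share = 1 − 0.29 = 0.71.
Region X: TFP = 5.4 − 4.263 − 1.562 = -0.425%.
Region Y: TFP = 9.2 − 4.205 + 0.071 = 5.066%.
Difference = -0.425 − (5.066) = -5.491 pp.

-5.49 percentage points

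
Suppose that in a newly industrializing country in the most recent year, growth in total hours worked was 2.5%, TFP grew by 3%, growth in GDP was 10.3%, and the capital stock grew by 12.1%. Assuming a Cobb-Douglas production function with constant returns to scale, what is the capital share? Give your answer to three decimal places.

α = 0.500

gY = gA + α·gK + (1−α)·gL, so gY − gA − gL = α(gK − gL).
10.3 − 3 − 2.5 = α × (12.1 − 2.5).
4.8 = 9.6 α, so α = 0.5.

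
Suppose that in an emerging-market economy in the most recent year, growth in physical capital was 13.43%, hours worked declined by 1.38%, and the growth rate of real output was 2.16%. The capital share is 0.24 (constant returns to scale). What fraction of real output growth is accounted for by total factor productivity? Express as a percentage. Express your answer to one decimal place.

Labor's share = 1 − 0.24 = 0.76.
Physical capital: 0.24 × 13.43 = 3.2232 pp.
Hours worked: 0.76 × (-1.38) = -1.0488 pp.
TFP growth = 2.16 − 2.1744 = -0.0144%.
TFP share of growth = -0.0144 / 2.16 × 100 = -0.667%.

Total factor productivity accounted for -0.7% of growth.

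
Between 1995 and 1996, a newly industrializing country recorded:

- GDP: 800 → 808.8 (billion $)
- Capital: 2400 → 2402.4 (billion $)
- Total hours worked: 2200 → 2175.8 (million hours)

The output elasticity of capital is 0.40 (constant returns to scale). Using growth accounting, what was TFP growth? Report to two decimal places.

GDP growth = (808.8 − 800) / 800 = 1.1%.
Capital growth = (2402.4 − 2400) / 2400 = 0.1%.
Total hours worked growth = (2175.8 − 2200) / 2200 = -1.1%.
Labor's share = 1 − 0.4 = 0.6.
Capital: 0.4 × 0.1 = 0.04 pp.
Total hours worked: 0.6 × (-1.1) = -0.66 pp.
TFP growth = 1.1 + 0.62 = 1.72%.

TFP growth was 1.72%.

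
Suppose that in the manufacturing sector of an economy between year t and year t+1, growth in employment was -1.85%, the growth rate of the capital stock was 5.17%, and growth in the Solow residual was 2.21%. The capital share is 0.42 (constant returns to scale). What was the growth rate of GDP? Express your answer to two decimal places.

GDP growth was 3.31%.

Labor's share = 1 − 0.42 = 0.58.
The capital stock: 0.42 × 5.17 = 2.1714 pp.
Employment: 0.58 × (-1.85) = -1.073 pp.
Output growth = 2.21 + 1.0984 = 3.3084%.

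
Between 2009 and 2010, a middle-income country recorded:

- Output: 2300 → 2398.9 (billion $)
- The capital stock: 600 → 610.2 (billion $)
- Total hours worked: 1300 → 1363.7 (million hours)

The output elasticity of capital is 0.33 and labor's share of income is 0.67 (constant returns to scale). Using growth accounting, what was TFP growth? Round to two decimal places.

0.46%

Output growth = (2398.9 − 2300) / 2300 = 4.3%.
The capital stock growth = (610.2 − 600) / 600 = 1.7%.
Total hours worked growth = (1363.7 − 1300) / 1300 = 4.9%.
Labor's share = 1 − 0.33 = 0.67.
The capital stock: 0.33 × 1.7 = 0.561 pp.
Total hours worked: 0.67 × 4.9 = 3.283 pp.
TFP growth = 4.3 − 3.844 = 0.456%.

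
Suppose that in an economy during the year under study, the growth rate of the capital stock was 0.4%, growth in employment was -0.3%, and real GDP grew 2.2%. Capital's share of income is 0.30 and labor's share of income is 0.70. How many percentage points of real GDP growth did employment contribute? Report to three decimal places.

-0.210 pp

Labor's share = 1 − 0.3 = 0.7.
Contribution = share × growth = 0.7 × (-0.3) = -0.21 pp.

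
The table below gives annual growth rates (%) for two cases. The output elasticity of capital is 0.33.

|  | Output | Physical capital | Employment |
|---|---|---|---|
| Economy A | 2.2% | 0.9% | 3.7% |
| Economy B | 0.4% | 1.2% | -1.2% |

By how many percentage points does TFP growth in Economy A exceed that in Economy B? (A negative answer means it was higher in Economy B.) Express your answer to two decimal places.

-1.38 percentage points

Labor's share = 1 − 0.33 = 0.67.
Economy A: TFP = 2.2 − 0.297 − 2.479 = -0.576%.
Economy B: TFP = 0.4 − 0.396 + 0.804 = 0.808%.
Difference = -0.576 − (0.808) = -1.384 pp.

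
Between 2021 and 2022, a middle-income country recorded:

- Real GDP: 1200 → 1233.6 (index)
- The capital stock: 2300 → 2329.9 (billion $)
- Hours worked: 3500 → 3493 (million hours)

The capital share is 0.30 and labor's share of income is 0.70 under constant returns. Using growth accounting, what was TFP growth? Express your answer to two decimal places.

2.55%

Real GDP growth = (1233.6 − 1200) / 1200 = 2.8%.
The capital stock growth = (2329.9 − 2300) / 2300 = 1.3%.
Hours worked growth = (3493 − 3500) / 3500 = -0.2%.
Labor's share = 1 − 0.3 = 0.7.
The capital stock: 0.3 × 1.3 = 0.39 pp.
Hours worked: 0.7 × (-0.2) = -0.14 pp.
TFP growth = 2.8 − 0.25 = 2.55%.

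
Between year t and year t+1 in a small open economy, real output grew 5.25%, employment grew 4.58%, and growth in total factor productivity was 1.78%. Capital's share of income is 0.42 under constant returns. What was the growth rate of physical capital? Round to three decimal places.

Labor's share = 1 − 0.42 = 0.58.
gY = gA + 0.58×4.58 + 0.42×g.
0.42×g = 5.25 − 1.78 − 2.6564 = 0.8136.
g = 0.8136 / 0.42 = 1.93714%.

1.937%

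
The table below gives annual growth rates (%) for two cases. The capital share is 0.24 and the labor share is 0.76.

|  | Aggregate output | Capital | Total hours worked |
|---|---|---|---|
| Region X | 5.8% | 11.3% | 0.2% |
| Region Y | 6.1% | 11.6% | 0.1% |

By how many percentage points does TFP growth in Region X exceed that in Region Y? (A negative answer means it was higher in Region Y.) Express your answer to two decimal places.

Labor's share = 1 − 0.24 = 0.76.
Region X: TFP = 5.8 − 2.712 − 0.152 = 2.936%.
Region Y: TFP = 6.1 − 2.784 − 0.076 = 3.24%.
Difference = 2.936 − (3.24) = -0.304 pp.

-0.30 percentage points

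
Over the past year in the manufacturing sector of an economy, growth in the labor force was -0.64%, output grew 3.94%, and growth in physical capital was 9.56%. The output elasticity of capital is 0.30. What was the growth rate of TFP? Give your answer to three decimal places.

1.520%

Labor's share = 1 − 0.3 = 0.7.
Physical capital: 0.3 × 9.56 = 2.868 pp.
The labor force: 0.7 × (-0.64) = -0.448 pp.
TFP growth = 3.94 − 2.42 = 1.52%.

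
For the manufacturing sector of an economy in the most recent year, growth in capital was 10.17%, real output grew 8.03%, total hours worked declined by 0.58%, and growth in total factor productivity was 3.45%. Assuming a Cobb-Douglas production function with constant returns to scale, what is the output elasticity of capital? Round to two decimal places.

gY = gA + α·gK + (1−α)·gL, so gY − gA − gL = α(gK − gL).
8.03 − 3.45 + 0.58 = α × (10.17 − (-0.58)).
5.16 = 10.75 α, so α = 0.48.

The output elasticity of capital is 0.48.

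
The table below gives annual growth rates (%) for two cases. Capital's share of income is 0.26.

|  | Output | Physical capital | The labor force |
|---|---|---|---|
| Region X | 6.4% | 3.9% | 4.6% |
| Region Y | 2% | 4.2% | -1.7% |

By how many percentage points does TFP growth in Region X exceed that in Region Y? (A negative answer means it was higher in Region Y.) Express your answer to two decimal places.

Labor's share = 1 − 0.26 = 0.74.
Region X: TFP = 6.4 − 1.014 − 3.404 = 1.982%.
Region Y: TFP = 2 − 1.092 + 1.258 = 2.166%.
Difference = 1.982 − (2.166) = -0.184 pp.

-0.18 percentage points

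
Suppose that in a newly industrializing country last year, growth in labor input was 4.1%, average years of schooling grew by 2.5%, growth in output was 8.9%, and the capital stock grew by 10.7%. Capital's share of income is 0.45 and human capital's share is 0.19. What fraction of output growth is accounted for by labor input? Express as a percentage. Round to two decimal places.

Labor input accounted for 16.58% of growth.

Labor's share = 1 − 0.45 − 0.19 = 0.36.
Labor input contributed 0.36 × 4.1 = 1.476 pp.
Share of growth = 1.476 / 8.9 × 100 = 16.5843%.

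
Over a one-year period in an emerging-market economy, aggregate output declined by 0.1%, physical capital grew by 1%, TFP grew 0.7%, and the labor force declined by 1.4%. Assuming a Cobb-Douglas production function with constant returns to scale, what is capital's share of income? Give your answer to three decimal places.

α = 0.250

gY = gA + α·gK + (1−α)·gL, so gY − gA − gL = α(gK − gL).
-0.1 − 0.7 + 1.4 = α × (1 − (-1.4)).
0.6 = 2.4 α, so α = 0.25.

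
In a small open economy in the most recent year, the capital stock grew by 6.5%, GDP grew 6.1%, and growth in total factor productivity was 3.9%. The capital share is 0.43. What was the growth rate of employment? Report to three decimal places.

-1.044%

Labor's share = 1 − 0.43 = 0.57.
gY = gA + 0.43×6.5 + 0.57×g.
0.57×g = 6.1 − 3.9 − 2.795 = -0.595.
g = -0.595 / 0.57 = -1.04386%.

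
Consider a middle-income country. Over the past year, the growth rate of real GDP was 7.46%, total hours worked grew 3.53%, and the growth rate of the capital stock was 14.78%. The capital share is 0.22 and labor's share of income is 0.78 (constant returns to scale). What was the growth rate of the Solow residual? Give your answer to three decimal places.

The Solow residual grew 1.455%.

Labor's share = 1 − 0.22 = 0.78.
The capital stock: 0.22 × 14.78 = 3.2516 pp.
Total hours worked: 0.78 × 3.53 = 2.7534 pp.
TFP growth = 7.46 − 6.005 = 1.455%.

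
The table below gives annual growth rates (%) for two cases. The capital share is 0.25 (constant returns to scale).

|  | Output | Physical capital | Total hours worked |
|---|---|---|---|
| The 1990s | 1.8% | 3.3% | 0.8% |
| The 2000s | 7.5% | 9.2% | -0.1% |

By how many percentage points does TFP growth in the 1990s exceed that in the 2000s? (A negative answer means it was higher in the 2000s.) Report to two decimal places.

-4.90 percentage points

Labor's share = 1 − 0.25 = 0.75.
The 1990s: TFP = 1.8 − 0.825 − 0.6 = 0.375%.
The 2000s: TFP = 7.5 − 2.3 + 0.075 = 5.275%.
Difference = 0.375 − (5.275) = -4.9 pp.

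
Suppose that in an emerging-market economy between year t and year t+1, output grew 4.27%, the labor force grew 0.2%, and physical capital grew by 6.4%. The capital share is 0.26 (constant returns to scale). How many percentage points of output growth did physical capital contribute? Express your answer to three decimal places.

1.664 pp

Contribution = share × growth = 0.26 × 6.4 = 1.664 pp.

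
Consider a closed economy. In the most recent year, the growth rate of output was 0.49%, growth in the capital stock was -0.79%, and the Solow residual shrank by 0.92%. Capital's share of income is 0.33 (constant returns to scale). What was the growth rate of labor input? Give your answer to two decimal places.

Labor's share = 1 − 0.33 = 0.67.
gY = gA + 0.33×(-0.79) + 0.67×g.
0.67×g = 0.49 + 0.92 + 0.2607 = 1.6707.
g = 1.6707 / 0.67 = 2.4936%.

2.49%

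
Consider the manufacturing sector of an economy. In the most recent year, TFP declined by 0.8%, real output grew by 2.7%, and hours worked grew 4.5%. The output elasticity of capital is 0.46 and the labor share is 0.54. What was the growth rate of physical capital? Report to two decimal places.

Labor's share = 1 − 0.46 = 0.54.
gY = gA + 0.54×4.5 + 0.46×g.
0.46×g = 2.7 + 0.8 − 2.43 = 1.07.
g = 1.07 / 0.46 = 2.3261%.

2.33%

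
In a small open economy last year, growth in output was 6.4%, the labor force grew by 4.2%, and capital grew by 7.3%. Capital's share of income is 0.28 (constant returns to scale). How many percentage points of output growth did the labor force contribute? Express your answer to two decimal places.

3.02

Labor's share = 1 − 0.28 = 0.72.
Contribution = share × growth = 0.72 × 4.2 = 3.024 pp.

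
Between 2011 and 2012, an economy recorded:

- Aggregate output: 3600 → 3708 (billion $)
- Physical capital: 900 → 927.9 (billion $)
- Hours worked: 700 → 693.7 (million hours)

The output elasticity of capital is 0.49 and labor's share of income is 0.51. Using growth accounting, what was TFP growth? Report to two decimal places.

Aggregate output growth = (3708 − 3600) / 3600 = 3%.
Physical capital growth = (927.9 − 900) / 900 = 3.1%.
Hours worked growth = (693.7 − 700) / 700 = -0.9%.
Labor's share = 1 − 0.49 = 0.51.
Physical capital: 0.49 × 3.1 = 1.519 pp.
Hours worked: 0.51 × (-0.9) = -0.459 pp.
TFP growth = 3 − 1.06 = 1.94%.

TFP growth was 1.94%.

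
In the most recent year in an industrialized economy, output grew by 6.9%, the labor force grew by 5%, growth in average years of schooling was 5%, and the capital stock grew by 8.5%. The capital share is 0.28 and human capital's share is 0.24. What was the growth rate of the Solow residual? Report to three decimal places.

Labor's share = 1 − 0.28 − 0.24 = 0.48.
The capital stock: 0.28 × 8.5 = 2.38 pp.
Average years of schooling: 0.24 × 5 = 1.2 pp.
The labor force: 0.48 × 5 = 2.4 pp.
TFP growth = 6.9 − 5.98 = 0.92%.

The Solow residual grew 0.920%.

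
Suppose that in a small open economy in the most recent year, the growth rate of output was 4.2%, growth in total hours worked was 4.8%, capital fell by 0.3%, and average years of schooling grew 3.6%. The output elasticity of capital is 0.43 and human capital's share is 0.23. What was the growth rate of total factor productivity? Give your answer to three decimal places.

Labor's share = 1 − 0.43 − 0.23 = 0.34.
Capital: 0.43 × (-0.3) = -0.129 pp.
Average years of schooling: 0.23 × 3.6 = 0.828 pp.
Total hours worked: 0.34 × 4.8 = 1.632 pp.
TFP growth = 4.2 − 2.331 = 1.869%.

Total factor productivity growth was 1.869%.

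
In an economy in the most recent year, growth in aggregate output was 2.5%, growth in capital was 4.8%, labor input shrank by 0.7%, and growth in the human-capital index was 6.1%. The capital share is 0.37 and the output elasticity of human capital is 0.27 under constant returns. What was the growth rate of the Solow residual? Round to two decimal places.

-0.67%

Labor's share = 1 − 0.37 − 0.27 = 0.36.
Capital: 0.37 × 4.8 = 1.776 pp.
The human-capital index: 0.27 × 6.1 = 1.647 pp.
Labor input: 0.36 × (-0.7) = -0.252 pp.
TFP growth = 2.5 − 3.171 = -0.671%.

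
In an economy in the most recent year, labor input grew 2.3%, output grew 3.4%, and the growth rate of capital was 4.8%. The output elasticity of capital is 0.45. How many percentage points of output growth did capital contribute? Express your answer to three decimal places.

Contribution = share × growth = 0.45 × 4.8 = 2.16 pp.

2.160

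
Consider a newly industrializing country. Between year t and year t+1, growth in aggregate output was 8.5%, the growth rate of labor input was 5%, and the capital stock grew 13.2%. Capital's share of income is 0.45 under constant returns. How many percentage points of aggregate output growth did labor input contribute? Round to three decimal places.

2.750 pp

Labor's share = 1 − 0.45 = 0.55.
Contribution = share × growth = 0.55 × 5 = 2.75 pp.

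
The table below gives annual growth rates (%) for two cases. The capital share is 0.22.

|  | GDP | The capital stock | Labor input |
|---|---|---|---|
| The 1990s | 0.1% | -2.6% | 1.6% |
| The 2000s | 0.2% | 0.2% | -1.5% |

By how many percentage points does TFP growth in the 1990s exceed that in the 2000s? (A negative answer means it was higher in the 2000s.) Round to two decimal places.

-1.90 percentage points

Labor's share = 1 − 0.22 = 0.78.
The 1990s: TFP = 0.1 + 0.572 − 1.248 = -0.576%.
The 2000s: TFP = 0.2 − 0.044 + 1.17 = 1.326%.
Difference = -0.576 − (1.326) = -1.902 pp.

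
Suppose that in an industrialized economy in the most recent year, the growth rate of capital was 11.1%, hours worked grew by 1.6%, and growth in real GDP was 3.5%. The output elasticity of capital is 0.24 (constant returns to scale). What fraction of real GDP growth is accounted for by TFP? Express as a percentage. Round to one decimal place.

Labor's share = 1 − 0.24 = 0.76.
Capital: 0.24 × 11.1 = 2.664 pp.
Hours worked: 0.76 × 1.6 = 1.216 pp.
TFP growth = 3.5 − 3.88 = -0.38%.
TFP share of growth = -0.38 / 3.5 × 100 = -10.857%.

-10.9%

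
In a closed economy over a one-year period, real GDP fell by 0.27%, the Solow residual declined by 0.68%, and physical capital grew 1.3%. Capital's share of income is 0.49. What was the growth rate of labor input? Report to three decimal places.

Labor's share = 1 − 0.49 = 0.51.
gY = gA + 0.49×1.3 + 0.51×g.
0.51×g = -0.27 + 0.68 − 0.637 = -0.227.
g = -0.227 / 0.51 = -0.4451%.

-0.445%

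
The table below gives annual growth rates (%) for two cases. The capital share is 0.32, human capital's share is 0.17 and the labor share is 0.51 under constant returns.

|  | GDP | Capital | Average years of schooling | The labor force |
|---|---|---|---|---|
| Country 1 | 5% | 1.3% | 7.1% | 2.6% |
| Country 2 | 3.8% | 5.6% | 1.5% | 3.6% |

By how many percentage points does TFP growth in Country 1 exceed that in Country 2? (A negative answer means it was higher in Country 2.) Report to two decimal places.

2.13 percentage points

Labor's share = 1 − 0.32 − 0.17 = 0.51.
Country 1: TFP = 5 − 0.416 − 1.207 − 1.326 = 2.051%.
Country 2: TFP = 3.8 − 1.792 − 0.255 − 1.836 = -0.083%.
Difference = 2.051 − (-0.083) = 2.134 pp.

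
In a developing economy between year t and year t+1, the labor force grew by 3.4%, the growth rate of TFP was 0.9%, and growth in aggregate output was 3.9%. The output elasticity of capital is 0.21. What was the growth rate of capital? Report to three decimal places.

Labor's share = 1 − 0.21 = 0.79.
gY = gA + 0.79×3.4 + 0.21×g.
0.21×g = 3.9 − 0.9 − 2.686 = 0.314.
g = 0.314 / 0.21 = 1.49524%.

1.495%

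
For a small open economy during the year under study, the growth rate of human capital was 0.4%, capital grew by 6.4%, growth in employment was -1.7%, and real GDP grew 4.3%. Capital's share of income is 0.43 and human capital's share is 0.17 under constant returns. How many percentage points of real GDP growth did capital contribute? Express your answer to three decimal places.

2.752

Contribution = share × growth = 0.43 × 6.4 = 2.752 pp.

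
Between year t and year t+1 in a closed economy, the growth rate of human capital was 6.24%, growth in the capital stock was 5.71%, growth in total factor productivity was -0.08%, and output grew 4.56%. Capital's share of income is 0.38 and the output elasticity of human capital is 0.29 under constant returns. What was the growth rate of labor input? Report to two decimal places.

Labor input growth was 2.00%.

Labor's share = 1 − 0.38 − 0.29 = 0.33.
gY = gA + 0.38×5.71 + 0.29×6.24 + 0.33×g.
0.33×g = 4.56 + 0.08 − 3.9794 = 0.6606.
g = 0.6606 / 0.33 = 2.0018%.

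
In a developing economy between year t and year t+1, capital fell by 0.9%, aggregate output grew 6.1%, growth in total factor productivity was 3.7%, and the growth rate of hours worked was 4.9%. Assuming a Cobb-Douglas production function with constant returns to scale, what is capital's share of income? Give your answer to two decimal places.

α = 0.43

gY = gA + α·gK + (1−α)·gL, so gY − gA − gL = α(gK − gL).
6.1 − 3.7 − 4.9 = α × (-0.9 − 4.9).
-2.5 = -5.8 α, so α = 0.431.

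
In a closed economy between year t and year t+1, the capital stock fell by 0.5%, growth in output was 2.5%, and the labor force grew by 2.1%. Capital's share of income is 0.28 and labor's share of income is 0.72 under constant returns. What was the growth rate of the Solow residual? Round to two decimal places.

The Solow residual growth was 1.13%.

Labor's share = 1 − 0.28 = 0.72.
The capital stock: 0.28 × (-0.5) = -0.14 pp.
The labor force: 0.72 × 2.1 = 1.512 pp.
TFP growth = 2.5 − 1.372 = 1.128%.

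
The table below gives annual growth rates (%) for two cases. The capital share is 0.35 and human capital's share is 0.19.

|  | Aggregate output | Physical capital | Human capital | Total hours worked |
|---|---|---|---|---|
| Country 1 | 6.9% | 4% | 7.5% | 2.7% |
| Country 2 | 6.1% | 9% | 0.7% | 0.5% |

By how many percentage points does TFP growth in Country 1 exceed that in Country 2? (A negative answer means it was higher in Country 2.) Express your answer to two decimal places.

Labor's share = 1 − 0.35 − 0.19 = 0.46.
Country 1: TFP = 6.9 − 1.4 − 1.425 − 1.242 = 2.833%.
Country 2: TFP = 6.1 − 3.15 − 0.133 − 0.23 = 2.587%.
Difference = 2.833 − (2.587) = 0.246 pp.

0.25 percentage points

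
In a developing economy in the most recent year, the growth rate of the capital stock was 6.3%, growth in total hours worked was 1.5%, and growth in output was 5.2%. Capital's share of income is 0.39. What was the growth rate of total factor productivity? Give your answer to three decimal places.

Labor's share = 1 − 0.39 = 0.61.
The capital stock: 0.39 × 6.3 = 2.457 pp.
Total hours worked: 0.61 × 1.5 = 0.915 pp.
TFP growth = 5.2 − 3.372 = 1.828%.

1.828%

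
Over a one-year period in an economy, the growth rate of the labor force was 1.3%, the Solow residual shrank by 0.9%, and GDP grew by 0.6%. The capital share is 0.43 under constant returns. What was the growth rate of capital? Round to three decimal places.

Labor's share = 1 − 0.43 = 0.57.
gY = gA + 0.57×1.3 + 0.43×g.
0.43×g = 0.6 + 0.9 − 0.741 = 0.759.
g = 0.759 / 0.43 = 1.76512%.

1.765%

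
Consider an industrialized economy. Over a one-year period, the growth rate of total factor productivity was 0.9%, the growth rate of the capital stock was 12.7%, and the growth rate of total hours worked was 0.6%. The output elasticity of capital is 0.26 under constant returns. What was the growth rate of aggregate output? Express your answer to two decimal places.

Aggregate output growth was 4.65%.

Labor's share = 1 − 0.26 = 0.74.
The capital stock: 0.26 × 12.7 = 3.302 pp.
Total hours worked: 0.74 × 0.6 = 0.444 pp.
Output growth = 0.9 + 3.746 = 4.646%.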